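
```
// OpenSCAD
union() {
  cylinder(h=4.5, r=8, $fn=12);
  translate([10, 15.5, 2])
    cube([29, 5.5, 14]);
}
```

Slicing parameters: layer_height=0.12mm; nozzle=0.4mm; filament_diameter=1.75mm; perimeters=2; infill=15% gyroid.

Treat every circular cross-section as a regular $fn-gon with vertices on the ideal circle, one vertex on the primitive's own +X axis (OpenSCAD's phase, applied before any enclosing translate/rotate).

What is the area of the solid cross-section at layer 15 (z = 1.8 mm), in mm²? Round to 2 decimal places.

At z = 1.8 mm: the r=8 cylinder gives a regular 12-gon of circumradius 8 (constant along its height) (area = (12/2)·8.000²·sin(360°/12) = 192.00 mm²); the cube at (10, 15.5) is not intersected at this z (z outside [2, 16]); Combining (union): only the r=8 cylinder is present, so the union is just that shape — area = 192.00 mm². Overall, the cross-section is a single solid region. Net area = 192.00 mm².

192.00 mm²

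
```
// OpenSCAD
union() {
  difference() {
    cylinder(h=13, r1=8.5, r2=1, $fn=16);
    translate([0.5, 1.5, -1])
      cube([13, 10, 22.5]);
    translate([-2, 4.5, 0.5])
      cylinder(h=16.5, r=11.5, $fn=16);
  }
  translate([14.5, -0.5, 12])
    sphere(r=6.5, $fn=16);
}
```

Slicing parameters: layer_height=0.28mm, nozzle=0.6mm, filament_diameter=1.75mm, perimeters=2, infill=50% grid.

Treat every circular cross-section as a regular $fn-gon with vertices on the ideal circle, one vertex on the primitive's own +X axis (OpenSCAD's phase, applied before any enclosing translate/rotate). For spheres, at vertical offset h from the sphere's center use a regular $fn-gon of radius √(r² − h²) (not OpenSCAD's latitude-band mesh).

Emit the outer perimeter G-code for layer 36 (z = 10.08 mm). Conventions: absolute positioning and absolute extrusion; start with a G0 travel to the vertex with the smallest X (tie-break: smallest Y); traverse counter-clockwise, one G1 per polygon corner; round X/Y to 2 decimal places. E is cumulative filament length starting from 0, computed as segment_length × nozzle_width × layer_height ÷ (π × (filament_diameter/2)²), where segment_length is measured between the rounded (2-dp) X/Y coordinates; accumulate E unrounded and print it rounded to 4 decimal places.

G0 X8.29 Y-0.50 Z10.08
G1 X8.76 Y-2.88 E0.1694
G1 X10.11 Y-4.89 E0.3386
G1 X12.12 Y-6.24 E0.5077
G1 X14.50 Y-6.71 E0.6771
G1 X16.88 Y-6.24 E0.8466
G1 X18.89 Y-4.89 E1.0157
G1 X20.24 Y-2.88 E1.1848
G1 X20.71 Y-0.50 E1.3542
G1 X20.24 Y1.88 E1.5237
G1 X18.89 Y3.89 E1.6928
G1 X16.88 Y5.24 E1.8619
G1 X14.50 Y5.71 E2.0314
G1 X12.12 Y5.24 E2.2008
G1 X10.11 Y3.89 E2.3699
G1 X8.76 Y1.88 E2.5391
G1 X8.29 Y-0.50 E2.7085

At z = 10.08 mm: the cone: at t=0.775 of its height the radius interpolates to r₁+(r₂−r₁)t = 2.685, giving a regular 16-gon of that circumradius; the cube at (0.5, 1.5) is present — its section is the full 13×10 rectangle; the cylinder at (-2, 4.5): section is a regular 16-gon, circumradius r=11.5; Subtracting the remaining from the first: starting from the cone, the 13×10 cube at (0.5, 1.5) partially overlaps it — only the 1.20 mm² overlap (of its 130.00 mm²) is removed, clipping the outline; the r=11.5 cylinder at (-2, 4.5) covers all of what remains (removes everything) — nothing remains; the sphere at (14.5, -0.5): section is a regular 16-gon, circumradius = √(r²−h²) = √(6.5²−1.92²) = 6.210; Merging all regions: only the r=6.5 sphere at (14.5, -0.5) is present, so the union is just that shape — 1 connected region. The outline is a single polygon with 16 vertices. Extrusion per mm of travel: 0.6 × 0.28 / (π × 0.875²) = 0.069846. Accumulating E over each segment gives final E = 2.7085.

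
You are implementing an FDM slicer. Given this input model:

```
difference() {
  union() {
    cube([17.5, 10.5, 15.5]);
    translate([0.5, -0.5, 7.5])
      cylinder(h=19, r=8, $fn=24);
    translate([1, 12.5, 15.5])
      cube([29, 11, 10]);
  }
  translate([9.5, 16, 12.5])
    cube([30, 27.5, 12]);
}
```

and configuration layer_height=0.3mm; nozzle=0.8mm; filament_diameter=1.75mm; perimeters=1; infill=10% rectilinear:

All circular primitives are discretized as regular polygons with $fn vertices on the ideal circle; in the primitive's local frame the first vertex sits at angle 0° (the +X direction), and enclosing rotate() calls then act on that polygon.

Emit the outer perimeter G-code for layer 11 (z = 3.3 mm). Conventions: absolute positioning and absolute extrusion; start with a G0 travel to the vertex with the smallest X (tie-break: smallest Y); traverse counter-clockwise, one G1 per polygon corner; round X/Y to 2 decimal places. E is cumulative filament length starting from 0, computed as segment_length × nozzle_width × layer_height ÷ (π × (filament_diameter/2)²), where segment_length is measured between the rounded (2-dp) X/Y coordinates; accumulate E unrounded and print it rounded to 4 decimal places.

G0 X0.00 Y0.00 Z3.30
G1 X17.50 Y0.00 E1.7462
G1 X17.50 Y10.50 E2.7939
G1 X0.00 Y10.50 E4.5400
G1 X0.00 Y0.00 E5.5877

At z = 3.3 mm: the cube (footprint 17.5×10.5) is included at this height; the cylinder at (0.5, -0.5) does not reach this height (z outside [7.5, 26.5]); the cube at (1, 12.5) is absent (z outside [15.5, 25.5]); Taking the union: only the 17.5×10.5 cube is present, so the union is just that shape — 1 connected region; the cube at (9.5, 16) is not intersected at this z (z outside [12.5, 24.5]); Taking the first minus the rest: none of the subtracted shapes is present at this height, so the result so far is unchanged — 1 connected region. The outline is a single polygon with 4 vertices. Extrusion per mm of travel: 0.8 × 0.3 / (π × 0.875²) = 0.099780. Accumulating E over each segment gives final E = 5.5877.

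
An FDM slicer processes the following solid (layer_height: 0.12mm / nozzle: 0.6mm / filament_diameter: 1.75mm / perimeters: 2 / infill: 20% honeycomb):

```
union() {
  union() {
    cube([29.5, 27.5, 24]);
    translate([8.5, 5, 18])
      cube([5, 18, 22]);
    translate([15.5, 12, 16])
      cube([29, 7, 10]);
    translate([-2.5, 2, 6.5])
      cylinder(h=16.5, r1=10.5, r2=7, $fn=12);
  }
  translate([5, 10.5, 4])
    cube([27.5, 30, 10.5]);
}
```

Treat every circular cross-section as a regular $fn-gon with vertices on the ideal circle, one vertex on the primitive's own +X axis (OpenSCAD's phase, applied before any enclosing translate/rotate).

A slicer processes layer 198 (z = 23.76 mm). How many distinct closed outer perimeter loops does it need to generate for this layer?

At z = 23.76 mm: the cube is present — its section is the full 29.5×27.5 rectangle; the 5×18 cube at (8.5, 5) contributes its full rectangle; the 29×7 cube at (15.5, 12) contributes its full rectangle; the cone at (-2.5, 2) is not intersected at this z (z outside [6.5, 23]); Taking the union: the regions partially overlap (shared area 188.00 mm²), so overlapping operands fuse into one piece — 1 connected region; the cube at (5, 10.5) does not reach this height (z outside [4, 14.5]); Taking the union: only the result so far is present, so the union is just that shape — 1 connected region. The result has 1 disconnected region.

1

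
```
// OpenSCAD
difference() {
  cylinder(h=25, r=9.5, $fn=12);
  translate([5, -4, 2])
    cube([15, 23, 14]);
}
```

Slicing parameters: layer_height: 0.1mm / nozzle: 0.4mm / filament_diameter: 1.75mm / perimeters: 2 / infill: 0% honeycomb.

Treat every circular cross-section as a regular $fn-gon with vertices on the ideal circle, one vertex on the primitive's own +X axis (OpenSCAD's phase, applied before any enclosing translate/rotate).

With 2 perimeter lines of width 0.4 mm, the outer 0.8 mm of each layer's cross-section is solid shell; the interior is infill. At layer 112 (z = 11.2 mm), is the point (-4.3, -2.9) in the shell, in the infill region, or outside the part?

At z = 11.2 mm: the cylinder: section is a regular 12-gon, circumradius r=9.5; the cube at (5, -4) (footprint 15×23) is included at this height; Subtracting the remaining from the first: starting from the r=9.5 cylinder, the 15×23 cube at (5, -4) partially overlaps it — only the 39.42 mm² overlap (of its 345.00 mm²) is removed, clipping the outline — 1 connected region. Overall, the cross-section is a single solid region. The nearest boundary edge runs (-4.75, -8.23)→(-8.23, -4.75); distance from the point to it = 4.09 mm. The point is inside the cross-section and 4.09 mm from the nearest boundary — more than the 0.8 mm shell width (2 × 0.4), so it's in the infill interior.

infill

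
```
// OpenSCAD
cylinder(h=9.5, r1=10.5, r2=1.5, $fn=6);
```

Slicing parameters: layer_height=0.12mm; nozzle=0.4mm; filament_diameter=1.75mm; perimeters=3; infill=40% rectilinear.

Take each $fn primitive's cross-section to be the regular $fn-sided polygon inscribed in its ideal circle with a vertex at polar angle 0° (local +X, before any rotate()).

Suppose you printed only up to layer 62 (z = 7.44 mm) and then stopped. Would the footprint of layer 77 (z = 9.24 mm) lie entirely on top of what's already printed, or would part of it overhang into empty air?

Compare the two slices. At z = 7.44: the cone (r1=10.5→r2=1.5) has section circumradius 3.452 here — a regular 6-gon (area = (6/2)·3.452²·sin(360°/6) = 30.95 mm²). At z = 9.24: the cone contributes a regular 6-gon of circumradius 1.746 (interpolated between r1=10.5 and r2=1.5 at t=0.973) (area = (6/2)·1.746²·sin(360°/6) = 7.92 mm²). Checking containment: the cross-section at z = 9.24 is a subset of the cross-section at z = 7.44.

entirely on top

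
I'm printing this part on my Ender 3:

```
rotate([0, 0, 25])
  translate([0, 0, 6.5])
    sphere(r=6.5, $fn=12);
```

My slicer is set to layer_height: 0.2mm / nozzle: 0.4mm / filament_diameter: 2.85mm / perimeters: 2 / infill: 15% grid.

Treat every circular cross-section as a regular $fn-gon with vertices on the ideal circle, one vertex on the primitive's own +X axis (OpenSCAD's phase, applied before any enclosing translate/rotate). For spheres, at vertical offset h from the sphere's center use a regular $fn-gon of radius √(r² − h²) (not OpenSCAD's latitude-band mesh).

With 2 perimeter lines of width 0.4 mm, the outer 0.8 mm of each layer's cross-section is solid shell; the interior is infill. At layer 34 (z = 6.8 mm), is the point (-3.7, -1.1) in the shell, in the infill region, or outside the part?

infill

At z = 6.8 mm: the sphere: section is a regular 12-gon, circumradius = √(r²−h²) = √(6.5²−0.3²) = 6.493; (rotated 25° about Z; rotation is an isometry so areas/perimeters/island counts are preserved). Overall, the cross-section is a single solid region. Undo the 25° rotation: the query point maps to (-3.818, 0.567) in the un-rotated model frame. The nearest boundary edge runs (-5.62, 3.25)→(-6.49, 0.00); distance from the point to it = 2.44 mm. The point is inside the cross-section and 2.44 mm from the nearest boundary — more than the 0.8 mm shell width (2 × 0.4), so it's in the infill interior.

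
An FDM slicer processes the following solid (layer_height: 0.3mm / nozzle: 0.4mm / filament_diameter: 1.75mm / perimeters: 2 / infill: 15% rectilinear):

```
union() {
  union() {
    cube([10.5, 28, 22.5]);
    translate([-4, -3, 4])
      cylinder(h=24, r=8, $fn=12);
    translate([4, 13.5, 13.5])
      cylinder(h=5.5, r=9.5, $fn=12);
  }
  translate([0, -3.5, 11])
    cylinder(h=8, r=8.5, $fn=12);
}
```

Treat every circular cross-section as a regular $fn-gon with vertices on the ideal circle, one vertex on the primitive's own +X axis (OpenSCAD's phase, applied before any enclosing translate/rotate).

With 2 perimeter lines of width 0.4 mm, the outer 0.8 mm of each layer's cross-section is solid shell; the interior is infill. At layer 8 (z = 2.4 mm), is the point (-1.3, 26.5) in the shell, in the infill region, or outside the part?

outside

At z = 2.4 mm: the cube (footprint 10.5×28) is included at this height; the cylinder at (-4, -3) does not reach this height (z outside [4, 28]); the cylinder at (4, 13.5) does not reach this height (z outside [13.5, 19]); Merging all regions: only the 10.5×28 cube is present, so the union is just that shape — 1 connected region; the cylinder at (0, -3.5) does not reach this height (z outside [11, 19]); Taking the union: only the result so far is present, so the union is just that shape — 1 connected region. Overall, the cross-section is a single solid region. The nearest boundary edge runs (0.00, 28.00)→(0.00, 0.00); distance from the point to it = 1.30 mm. The point is not inside any of the regions above, so it lies outside the cross-section (1.30 mm from the nearest boundary).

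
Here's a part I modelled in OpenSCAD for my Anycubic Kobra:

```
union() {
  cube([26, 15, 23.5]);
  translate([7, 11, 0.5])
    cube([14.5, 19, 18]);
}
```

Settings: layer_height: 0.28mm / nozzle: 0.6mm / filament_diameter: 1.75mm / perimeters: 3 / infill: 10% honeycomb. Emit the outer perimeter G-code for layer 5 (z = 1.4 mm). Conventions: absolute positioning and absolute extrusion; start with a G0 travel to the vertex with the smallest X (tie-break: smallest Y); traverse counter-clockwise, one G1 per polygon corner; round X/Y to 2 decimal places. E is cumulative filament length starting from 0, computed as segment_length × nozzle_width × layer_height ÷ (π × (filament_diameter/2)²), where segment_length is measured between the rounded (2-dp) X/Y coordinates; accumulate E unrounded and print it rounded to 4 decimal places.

G0 X0.00 Y0.00 Z1.40
G1 X26.00 Y0.00 E1.8160
G1 X26.00 Y15.00 E2.8637
G1 X21.50 Y15.00 E3.1780
G1 X21.50 Y30.00 E4.2257
G1 X7.00 Y30.00 E5.2385
G1 X7.00 Y15.00 E6.2862
G1 X0.00 Y15.00 E6.7751
G1 X0.00 Y0.00 E7.8228

At z = 1.4 mm: the 26×15 cube contributes its full rectangle; the cube at (7, 11) is present — its section is the full 14.5×19 rectangle; Taking the union: the regions partially overlap (shared area 58.00 mm²), so overlapping operands fuse into one piece — 1 connected region. The outline is a single polygon with 8 vertices. Extrusion per mm of travel: 0.6 × 0.28 / (π × 0.875²) = 0.069846. Accumulating E over each segment gives final E = 7.8228.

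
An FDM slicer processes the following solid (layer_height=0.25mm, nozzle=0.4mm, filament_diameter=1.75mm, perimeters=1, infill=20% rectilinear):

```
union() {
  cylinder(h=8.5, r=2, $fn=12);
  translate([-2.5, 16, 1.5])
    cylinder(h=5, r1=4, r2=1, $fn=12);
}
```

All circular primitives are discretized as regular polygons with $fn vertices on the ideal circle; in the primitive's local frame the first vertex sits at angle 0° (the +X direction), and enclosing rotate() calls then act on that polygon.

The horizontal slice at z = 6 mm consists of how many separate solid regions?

2

At z = 6 mm: the cylinder: section is a regular 12-gon, circumradius r=2; the cone at (-2.5, 16): at t=0.900 of its height the radius interpolates to r₁+(r₂−r₁)t = 1.300, giving a regular 12-gon of that circumradius; Merging all regions: the 2 present regions are separate (no shared area or edge), so areas and boundary lengths simply add and each stays a separate island — 2 connected regions. The result has 2 disconnected regions.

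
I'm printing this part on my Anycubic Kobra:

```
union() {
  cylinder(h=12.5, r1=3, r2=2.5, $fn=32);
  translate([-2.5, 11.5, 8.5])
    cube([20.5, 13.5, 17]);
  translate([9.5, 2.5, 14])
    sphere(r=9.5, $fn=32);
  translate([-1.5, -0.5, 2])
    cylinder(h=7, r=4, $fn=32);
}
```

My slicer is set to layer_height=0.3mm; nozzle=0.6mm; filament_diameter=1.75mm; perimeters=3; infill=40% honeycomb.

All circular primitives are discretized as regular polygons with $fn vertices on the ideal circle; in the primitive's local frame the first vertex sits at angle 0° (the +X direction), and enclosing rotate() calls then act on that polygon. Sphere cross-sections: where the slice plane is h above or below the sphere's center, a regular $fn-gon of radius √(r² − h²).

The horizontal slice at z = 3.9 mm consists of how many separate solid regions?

At z = 3.9 mm: the cone contributes a regular 32-gon of circumradius 2.844 (interpolated between r1=3 and r2=2.5 at t=0.312); the cube at (-2.5, 11.5) is not intersected at this z (z outside [8.5, 25.5]); the sphere at (9.5, 2.5) does not reach this height (|z−center|=10.100 > r=9.5); the r=4 cylinder at (-1.5, -0.5) contributes a regular 32-gon of circumradius 4; Combining (union): the regions partially overlap (shared area 23.82 mm²), so overlapping operands fuse into one piece — 1 connected region. The result has 1 disconnected region.

1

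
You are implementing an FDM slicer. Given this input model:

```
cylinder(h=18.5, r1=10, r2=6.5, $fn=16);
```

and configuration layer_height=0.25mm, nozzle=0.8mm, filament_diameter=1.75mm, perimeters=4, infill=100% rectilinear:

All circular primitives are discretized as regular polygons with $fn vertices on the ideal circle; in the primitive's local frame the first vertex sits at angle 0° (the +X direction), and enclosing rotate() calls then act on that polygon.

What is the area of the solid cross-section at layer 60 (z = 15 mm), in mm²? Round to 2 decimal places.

At z = 15 mm: the cone (r1=10→r2=6.5) has section circumradius 7.162 here — a regular 16-gon (area = (16/2)·7.162²·sin(360°/16) = 157.04 mm²). Overall, the cross-section is a single solid region. Net area = 157.04 mm².

157.04 mm²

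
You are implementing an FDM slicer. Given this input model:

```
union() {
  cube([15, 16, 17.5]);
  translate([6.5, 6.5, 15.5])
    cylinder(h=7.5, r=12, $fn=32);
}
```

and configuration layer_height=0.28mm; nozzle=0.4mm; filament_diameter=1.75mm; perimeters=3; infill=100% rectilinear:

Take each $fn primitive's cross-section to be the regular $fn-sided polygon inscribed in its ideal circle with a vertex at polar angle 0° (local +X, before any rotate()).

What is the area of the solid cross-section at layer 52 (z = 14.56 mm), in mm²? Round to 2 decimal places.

240.00 mm²

At z = 14.56 mm: the cube (footprint 15×16) is included at this height (area 240.00 mm²); the cylinder at (6.5, 6.5) is not intersected at this z (z outside [15.5, 23]); Taking the union: only the 15×16 cube is present, so the union is just that shape — area = 240.00 mm². Overall, the cross-section is a single solid region. Net area = 240.00 mm².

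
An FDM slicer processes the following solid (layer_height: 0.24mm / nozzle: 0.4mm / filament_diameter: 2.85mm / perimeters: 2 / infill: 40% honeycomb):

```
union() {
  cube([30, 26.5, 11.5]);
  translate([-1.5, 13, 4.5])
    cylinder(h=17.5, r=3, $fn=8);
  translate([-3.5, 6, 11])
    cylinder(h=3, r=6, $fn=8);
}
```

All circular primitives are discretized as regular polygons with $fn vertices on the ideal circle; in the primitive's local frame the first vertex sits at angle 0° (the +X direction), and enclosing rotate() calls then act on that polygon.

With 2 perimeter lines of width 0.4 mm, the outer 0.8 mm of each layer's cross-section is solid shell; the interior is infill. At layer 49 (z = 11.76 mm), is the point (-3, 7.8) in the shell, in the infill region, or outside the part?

infill

At z = 11.76 mm: the cube does not reach this height (z outside [0, 11.5]); the r=3 cylinder at (-1.5, 13) gives a regular 8-gon of circumradius 3 (constant along its height); the cylinder at (-3.5, 6): section is a regular 8-gon, circumradius r=6; Combining (union): the regions partially overlap (shared area 3.51 mm²), so overlapping operands fuse into one piece — 1 connected region. Overall, the cross-section is a single solid region. The nearest boundary edge runs (0.62, 10.88)→(-0.09, 10.59); distance from the point to it = 4.03 mm. The point is inside the cross-section and 4.03 mm from the nearest boundary — more than the 0.8 mm shell width (2 × 0.4), so it's in the infill interior.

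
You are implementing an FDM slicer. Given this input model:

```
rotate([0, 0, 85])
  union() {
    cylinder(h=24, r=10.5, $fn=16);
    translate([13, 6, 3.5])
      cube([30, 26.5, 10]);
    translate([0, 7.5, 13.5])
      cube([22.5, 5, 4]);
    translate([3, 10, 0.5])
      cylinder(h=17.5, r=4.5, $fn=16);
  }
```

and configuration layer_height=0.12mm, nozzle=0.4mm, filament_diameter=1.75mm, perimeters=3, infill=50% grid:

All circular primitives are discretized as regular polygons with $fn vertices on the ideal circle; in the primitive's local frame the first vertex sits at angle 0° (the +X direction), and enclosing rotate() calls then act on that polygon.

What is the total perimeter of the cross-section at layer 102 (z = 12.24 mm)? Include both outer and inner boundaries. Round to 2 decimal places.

185.72 mm

At z = 12.24 mm: the r=10.5 cylinder contributes a regular 16-gon of circumradius 10.5 (perimeter = 2·16·10.500·sin(180°/16) = 65.55 mm); the cube at (13, 6) is present — its section is the full 30×26.5 rectangle (perimeter 113.00 mm); the cube at (0, 7.5) is absent (z outside [13.5, 17.5]); the r=4.5 cylinder at (3, 10) gives a regular 16-gon of circumradius 4.5 (constant along its height) (perimeter = 2·16·4.500·sin(180°/16) = 28.09 mm); Combining (union): the regions partially overlap (shared area 27.50 mm²), so the edge portions inside another operand are dropped and the merged outline is re-measured after clipping — boundary = 185.72 mm; (whole slice rotated 85° about Z — lengths, areas and connectivity unchanged). Overall, the cross-section has 2 separate islands. Total boundary length (outer) = 185.72 mm.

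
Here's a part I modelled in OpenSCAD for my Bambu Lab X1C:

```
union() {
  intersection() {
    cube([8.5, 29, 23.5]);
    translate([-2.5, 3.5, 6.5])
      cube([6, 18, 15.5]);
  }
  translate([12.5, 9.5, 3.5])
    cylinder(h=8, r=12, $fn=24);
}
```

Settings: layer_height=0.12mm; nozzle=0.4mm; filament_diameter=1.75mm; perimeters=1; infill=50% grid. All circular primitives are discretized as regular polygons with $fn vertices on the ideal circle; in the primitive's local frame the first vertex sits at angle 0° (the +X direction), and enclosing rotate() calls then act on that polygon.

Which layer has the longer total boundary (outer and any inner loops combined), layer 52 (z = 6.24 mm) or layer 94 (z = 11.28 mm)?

layer 94 (z = 11.28 mm)

Layer 52 (z = 6.24): the cube (footprint 8.5×29) is included at this height (perimeter 75.00 mm); the cube at (-2.5, 3.5) is absent (z outside [6.5, 22]); Taking the intersection: at least one operand is absent at this height, so nothing remains; the cylinder at (12.5, 9.5): section is a regular 24-gon, circumradius r=12 (perimeter = 2·24·12.000·sin(180°/24) = 75.18 mm); Merging all regions: only the r=12 cylinder at (12.5, 9.5) is present, so the union is just that shape — boundary = 75.18 mm. So its perimeter = 75.18 mm. Layer 94 (z = 11.28): the 8.5×29 cube contributes its full rectangle (perimeter 75.00 mm); the cube at (-2.5, 3.5) is present — its section is the full 6×18 rectangle (perimeter 48.00 mm); After intersecting: the 6×18 cube at (-2.5, 3.5) partially overlaps the 8.5×29 cube; clipping to the common part keeps 63.00 mm² — boundary = 43.00 mm; the r=12 cylinder at (12.5, 9.5) gives a regular 24-gon of circumradius 12 (constant along its height) (perimeter = 2·24·12.000·sin(180°/24) = 75.18 mm); Merging all regions: the regions partially overlap (shared area 30.16 mm²), so the edge portions inside another operand are dropped and the merged outline is re-measured after clipping — boundary = 88.16 mm. So its perimeter = 88.16 mm. Layer 94 is larger (88.16 vs 75.18 mm).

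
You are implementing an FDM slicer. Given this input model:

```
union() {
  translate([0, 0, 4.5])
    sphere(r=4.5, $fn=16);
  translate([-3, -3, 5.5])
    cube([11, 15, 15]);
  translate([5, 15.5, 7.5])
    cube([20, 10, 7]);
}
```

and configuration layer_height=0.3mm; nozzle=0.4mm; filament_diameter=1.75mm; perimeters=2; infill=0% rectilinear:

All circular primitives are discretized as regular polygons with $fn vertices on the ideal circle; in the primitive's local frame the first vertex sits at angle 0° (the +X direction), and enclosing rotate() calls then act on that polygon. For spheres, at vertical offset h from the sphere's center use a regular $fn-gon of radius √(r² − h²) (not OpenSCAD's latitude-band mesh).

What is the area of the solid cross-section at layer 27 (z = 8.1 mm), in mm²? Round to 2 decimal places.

365.00 mm²

At z = 8.1 mm: the r=4.5 sphere contributes a regular 16-gon of circumradius √(4.5²−3.6²) = 2.700 (area = (16/2)·2.700²·sin(360°/16) = 22.32 mm²); the cube at (-3, -3) (footprint 11×15) is included at this height (area 165.00 mm²); the cube at (5, 15.5) (footprint 20×10) is included at this height (area 200.00 mm²); Combining (union): the regions partially overlap — summed areas 387.32 mm² minus the doubly-counted overlap 22.32 mm² gives 365.00 mm² — area = 365.00 mm². Overall, the cross-section has 2 separate islands. Net area = 365.00 mm².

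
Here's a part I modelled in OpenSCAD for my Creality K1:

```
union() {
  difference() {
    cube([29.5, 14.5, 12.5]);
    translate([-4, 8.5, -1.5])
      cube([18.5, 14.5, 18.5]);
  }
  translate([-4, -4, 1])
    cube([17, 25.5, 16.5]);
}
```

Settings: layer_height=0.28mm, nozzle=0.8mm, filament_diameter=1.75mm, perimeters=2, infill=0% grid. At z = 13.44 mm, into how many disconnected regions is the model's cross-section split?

At z = 13.44 mm: the cube is not intersected at this z (z outside [0, 12.5]); the cube at (-4, 8.5) is present — its section is the full 18.5×14.5 rectangle; After the difference (first − rest): the first operand is absent here, so nothing remains; the cube at (-4, -4) is present — its section is the full 17×25.5 rectangle; Combining (union): only the 17×25.5 cube at (-4, -4) is present, so the union is just that shape — 1 connected region. The result has 1 disconnected region.

1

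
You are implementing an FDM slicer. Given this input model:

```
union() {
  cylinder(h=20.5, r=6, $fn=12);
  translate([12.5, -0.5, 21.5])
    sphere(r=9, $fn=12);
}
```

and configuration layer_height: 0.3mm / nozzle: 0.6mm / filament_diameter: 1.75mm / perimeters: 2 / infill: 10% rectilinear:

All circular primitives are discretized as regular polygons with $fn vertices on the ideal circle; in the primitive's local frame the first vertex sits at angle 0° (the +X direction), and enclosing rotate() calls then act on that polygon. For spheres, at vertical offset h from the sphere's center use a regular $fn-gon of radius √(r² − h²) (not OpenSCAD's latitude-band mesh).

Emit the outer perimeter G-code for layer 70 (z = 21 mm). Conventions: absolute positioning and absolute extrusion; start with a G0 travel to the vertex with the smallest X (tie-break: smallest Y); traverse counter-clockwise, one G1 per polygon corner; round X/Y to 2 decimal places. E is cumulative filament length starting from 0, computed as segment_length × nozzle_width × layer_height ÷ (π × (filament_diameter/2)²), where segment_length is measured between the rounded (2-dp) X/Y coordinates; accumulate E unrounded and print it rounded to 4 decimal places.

G0 X3.51 Y-0.50 Z21.00
G1 X4.72 Y-4.99 E0.3480
G1 X8.01 Y-8.28 E0.6962
G1 X12.50 Y-9.49 E1.0442
G1 X16.99 Y-8.28 E1.3922
G1 X20.28 Y-4.99 E1.7404
G1 X21.49 Y-0.50 E2.0884
G1 X20.28 Y3.99 E2.4364
G1 X16.99 Y7.28 E2.7846
G1 X12.50 Y8.49 E3.1326
G1 X8.01 Y7.28 E3.4806
G1 X4.72 Y3.99 E3.8287
G1 X3.51 Y-0.50 E4.1767

At z = 21 mm: the cylinder is not intersected at this z (z outside [0, 20.5]); the r=9 sphere at (12.5, -0.5) contributes a regular 12-gon of circumradius √(9²−0.5²) = 8.986; Combining (union): only the r=9 sphere at (12.5, -0.5) is present, so the union is just that shape — 1 connected region. The outline is a single polygon with 12 vertices. Extrusion per mm of travel: 0.6 × 0.3 / (π × 0.875²) = 0.074835. Accumulating E over each segment gives final E = 4.1767.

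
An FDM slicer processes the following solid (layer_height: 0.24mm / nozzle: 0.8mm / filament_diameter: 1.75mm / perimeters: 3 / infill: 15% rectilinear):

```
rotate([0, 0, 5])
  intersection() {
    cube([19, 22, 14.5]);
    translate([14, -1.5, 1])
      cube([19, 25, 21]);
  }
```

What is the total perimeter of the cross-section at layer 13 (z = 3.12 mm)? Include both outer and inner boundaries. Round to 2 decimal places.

54.00 mm

At z = 3.12 mm: the cube (footprint 19×22) is included at this height (perimeter 82.00 mm); the 19×25 cube at (14, -1.5) contributes its full rectangle (perimeter 88.00 mm); Keeping only the common overlap: the 19×25 cube at (14, -1.5) partially overlaps the 19×22 cube; clipping to the common part keeps 110.00 mm² — boundary = 54.00 mm; (rotated 5° about Z; rotation is an isometry so areas/perimeters/island counts are preserved). Overall, the cross-section is a single solid region. Total boundary length (outer) = 54.00 mm.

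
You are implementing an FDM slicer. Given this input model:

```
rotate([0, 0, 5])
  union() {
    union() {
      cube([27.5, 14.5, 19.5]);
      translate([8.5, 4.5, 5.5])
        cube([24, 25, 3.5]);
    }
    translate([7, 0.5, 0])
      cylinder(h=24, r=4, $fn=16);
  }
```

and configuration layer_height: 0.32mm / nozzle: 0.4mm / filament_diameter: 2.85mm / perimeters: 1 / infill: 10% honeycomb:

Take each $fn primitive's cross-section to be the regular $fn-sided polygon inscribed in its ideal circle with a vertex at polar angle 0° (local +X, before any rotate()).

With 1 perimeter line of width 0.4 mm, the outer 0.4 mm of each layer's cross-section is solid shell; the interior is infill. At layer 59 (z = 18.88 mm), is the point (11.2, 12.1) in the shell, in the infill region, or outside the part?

infill

At z = 18.88 mm: the cube is present — its section is the full 27.5×14.5 rectangle; the cube at (8.5, 4.5) is absent (z outside [5.5, 9]); Merging all regions: only the 27.5×14.5 cube is present, so the union is just that shape — 1 connected region; the cylinder at (7, 0.5): section is a regular 16-gon, circumradius r=4; Merging all regions: the regions partially overlap (shared area 28.44 mm²), so overlapping operands fuse into one piece — 1 connected region; (whole slice rotated 5° about Z — lengths, areas and connectivity unchanged). Overall, the cross-section is a single solid region. Undo the 5° rotation: the query point maps to (12.212, 11.078) in the un-rotated model frame. The nearest boundary edge runs (0.00, 14.50)→(27.50, 14.50); distance from the point to it = 3.42 mm. The point is inside the cross-section and 3.42 mm from the nearest boundary — more than the 0.4 mm shell width (1 × 0.4), so it's in the infill interior.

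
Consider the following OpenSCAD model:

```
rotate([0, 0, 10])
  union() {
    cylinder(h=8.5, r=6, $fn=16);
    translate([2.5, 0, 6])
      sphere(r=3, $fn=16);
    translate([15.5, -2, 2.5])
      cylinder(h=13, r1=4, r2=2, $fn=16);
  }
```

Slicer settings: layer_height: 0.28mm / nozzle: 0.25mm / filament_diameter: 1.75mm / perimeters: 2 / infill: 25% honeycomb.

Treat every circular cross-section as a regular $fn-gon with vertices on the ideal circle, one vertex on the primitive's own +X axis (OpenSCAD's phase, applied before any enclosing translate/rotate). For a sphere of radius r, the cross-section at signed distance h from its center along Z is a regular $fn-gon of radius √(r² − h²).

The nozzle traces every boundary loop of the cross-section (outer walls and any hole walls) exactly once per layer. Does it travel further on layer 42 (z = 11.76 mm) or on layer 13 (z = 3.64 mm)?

Layer 42 (z = 11.76): the cylinder does not reach this height (z outside [0, 8.5]); the sphere at (2.5, 0) does not reach this height (|z−center|=5.760 > r=3); the cone at (15.5, -2) (r1=4→r2=2) has section circumradius 2.575 here — a regular 16-gon (perimeter = 2·16·2.575·sin(180°/16) = 16.08 mm); Taking the union: only the cone at (15.5, -2) is present, so the union is just that shape — boundary = 16.08 mm; (whole slice rotated 10° about Z — lengths, areas and connectivity unchanged). So its perimeter = 16.08 mm. Layer 13 (z = 3.64): the r=6 cylinder gives a regular 16-gon of circumradius 6 (constant along its height) (perimeter = 2·16·6.000·sin(180°/16) = 37.46 mm); the sphere at (2.5, 0): section is a regular 16-gon, circumradius = √(r²−h²) = √(3²−2.36²) = 1.852 (perimeter = 2·16·1.852·sin(180°/16) = 11.56 mm); the cone at (15.5, -2) contributes a regular 16-gon of circumradius 3.825 (interpolated between r1=4 and r2=2 at t=0.088) (perimeter = 2·16·3.825·sin(180°/16) = 23.88 mm); Merging all regions: the regions partially overlap (shared area 10.50 mm²), so the edge portions inside another operand are dropped and the merged outline is re-measured after clipping — boundary = 61.33 mm; (whole slice rotated 10° about Z — lengths, areas and connectivity unchanged). So its perimeter = 61.33 mm. Layer 13 is larger (61.33 vs 16.08 mm).

layer 13 (z = 3.64 mm)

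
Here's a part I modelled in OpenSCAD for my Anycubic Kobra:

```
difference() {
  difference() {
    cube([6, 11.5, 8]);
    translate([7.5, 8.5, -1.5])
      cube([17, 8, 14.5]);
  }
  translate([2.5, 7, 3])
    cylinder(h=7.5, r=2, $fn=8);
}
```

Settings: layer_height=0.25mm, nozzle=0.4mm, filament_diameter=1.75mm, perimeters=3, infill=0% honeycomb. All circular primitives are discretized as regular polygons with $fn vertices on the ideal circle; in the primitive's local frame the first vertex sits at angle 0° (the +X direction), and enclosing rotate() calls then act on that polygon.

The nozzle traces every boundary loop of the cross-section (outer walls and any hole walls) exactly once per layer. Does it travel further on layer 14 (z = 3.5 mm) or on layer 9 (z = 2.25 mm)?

Layer 14 (z = 3.5): the cube is present — its section is the full 6×11.5 rectangle (perimeter 35.00 mm); the cube at (7.5, 8.5) is present — its section is the full 17×8 rectangle (perimeter 50.00 mm); Subtracting the remaining from the first: starting from the 6×11.5 cube, the 17×8 cube at (7.5, 8.5) misses the remaining region (no effect) — boundary = 35.00 mm; the cylinder at (2.5, 7): section is a regular 8-gon, circumradius r=2 (perimeter = 2·8·2.000·sin(180°/8) = 12.25 mm); Subtracting the remaining from the first: starting from that combined region, the r=2 cylinder at (2.5, 7) lies wholly inside it (removes its full 11.31 mm² and its 12.25 mm outline becomes a hole wall) — boundary (outer + 1 inner loop) = 47.25 mm. So its perimeter = 47.25 mm. Layer 9 (z = 2.25): the cube (footprint 6×11.5) is included at this height (perimeter 35.00 mm); the cube at (7.5, 8.5) is present — its section is the full 17×8 rectangle (perimeter 50.00 mm); Subtracting the remaining from the first: starting from the 6×11.5 cube, the 17×8 cube at (7.5, 8.5) misses the remaining region (no effect) — boundary = 35.00 mm; the cylinder at (2.5, 7) is absent (z outside [3, 10.5]); Subtracting the remaining from the first: none of the subtracted shapes is present at this height, so that combined region is unchanged — boundary = 35.00 mm. So its perimeter = 35.00 mm. Layer 14 is larger (47.25 vs 35.00 mm).

layer 14 (z = 3.5 mm)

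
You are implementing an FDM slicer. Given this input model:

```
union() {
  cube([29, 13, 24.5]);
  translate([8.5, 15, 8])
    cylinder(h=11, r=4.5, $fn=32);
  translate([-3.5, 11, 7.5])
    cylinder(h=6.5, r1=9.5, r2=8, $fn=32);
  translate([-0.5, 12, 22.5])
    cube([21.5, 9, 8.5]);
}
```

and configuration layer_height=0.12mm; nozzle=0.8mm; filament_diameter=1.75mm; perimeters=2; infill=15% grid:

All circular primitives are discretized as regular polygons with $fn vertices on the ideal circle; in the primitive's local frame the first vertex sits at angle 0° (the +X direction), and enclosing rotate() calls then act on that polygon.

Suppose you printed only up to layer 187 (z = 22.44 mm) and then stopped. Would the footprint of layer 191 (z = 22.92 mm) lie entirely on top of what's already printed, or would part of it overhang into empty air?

part overhangs

Compare the two slices. At z = 22.44: the 29×13 cube contributes its full rectangle (area 377.00 mm²); the cylinder at (8.5, 15) is absent (z outside [8, 19]); the cone at (-3.5, 11) is not intersected at this z (z outside [7.5, 14]); the cube at (-0.5, 12) is absent (z outside [22.5, 31]); Taking the union: only the 29×13 cube is present, so the union is just that shape — area = 377.00 mm². At z = 22.92: the cube (footprint 29×13) is included at this height (area 377.00 mm²); the cylinder at (8.5, 15) is absent (z outside [8, 19]); the cone at (-3.5, 11) is not intersected at this z (z outside [7.5, 14]); the 21.5×9 cube at (-0.5, 12) contributes its full rectangle (area 193.50 mm²); Combining (union): the regions partially overlap — summed areas 570.50 mm² minus the doubly-counted overlap 21.00 mm² gives 549.50 mm² — area = 549.50 mm². Checking containment: at z = 22.92 the cross-section extends beyond the z = 22.44 cross-section by about 172.50 mm².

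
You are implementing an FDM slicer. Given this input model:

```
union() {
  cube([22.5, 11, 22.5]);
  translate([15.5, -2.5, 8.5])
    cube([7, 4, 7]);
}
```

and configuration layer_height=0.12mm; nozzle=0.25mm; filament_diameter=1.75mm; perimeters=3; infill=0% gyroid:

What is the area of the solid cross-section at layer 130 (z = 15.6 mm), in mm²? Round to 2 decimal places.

247.50 mm²

At z = 15.6 mm: the 22.5×11 cube contributes its full rectangle (area 247.50 mm²); the cube at (15.5, -2.5) is absent (z outside [8.5, 15.5]); Merging all regions: only the 22.5×11 cube is present, so the union is just that shape — area = 247.50 mm². Overall, the cross-section is a single solid region. Net area = 247.50 mm².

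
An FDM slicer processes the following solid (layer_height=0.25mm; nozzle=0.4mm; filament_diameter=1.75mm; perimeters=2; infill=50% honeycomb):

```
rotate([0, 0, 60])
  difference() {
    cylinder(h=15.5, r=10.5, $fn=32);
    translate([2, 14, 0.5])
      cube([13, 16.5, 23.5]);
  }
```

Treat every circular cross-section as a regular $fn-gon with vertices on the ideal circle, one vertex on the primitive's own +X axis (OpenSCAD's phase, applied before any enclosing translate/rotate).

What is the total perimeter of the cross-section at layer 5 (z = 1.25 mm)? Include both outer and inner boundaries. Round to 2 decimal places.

65.87 mm

At z = 1.25 mm: the r=10.5 cylinder gives a regular 32-gon of circumradius 10.5 (constant along its height) (perimeter = 2·32·10.500·sin(180°/32) = 65.87 mm); the cube at (2, 14) (footprint 13×16.5) is included at this height (perimeter 59.00 mm); After the difference (first − rest): starting from the r=10.5 cylinder, the 13×16.5 cube at (2, 14) misses the remaining region (no effect) — boundary = 65.87 mm; (whole slice rotated 60° about Z — lengths, areas and connectivity unchanged). Overall, the cross-section is a single solid region. Total boundary length (outer) = 65.87 mm.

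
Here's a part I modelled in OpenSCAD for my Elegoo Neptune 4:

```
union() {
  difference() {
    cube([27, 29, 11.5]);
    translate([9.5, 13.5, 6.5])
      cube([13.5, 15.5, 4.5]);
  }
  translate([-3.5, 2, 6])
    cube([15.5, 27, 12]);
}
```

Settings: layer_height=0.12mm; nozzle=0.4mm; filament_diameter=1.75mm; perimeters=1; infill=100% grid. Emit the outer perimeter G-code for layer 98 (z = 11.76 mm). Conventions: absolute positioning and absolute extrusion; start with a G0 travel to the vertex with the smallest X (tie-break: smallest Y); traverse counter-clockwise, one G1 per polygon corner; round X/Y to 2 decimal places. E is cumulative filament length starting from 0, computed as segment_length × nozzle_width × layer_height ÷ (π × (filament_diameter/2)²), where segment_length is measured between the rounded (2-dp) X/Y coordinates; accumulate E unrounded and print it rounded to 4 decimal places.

At z = 11.76 mm: the cube is absent (z outside [0, 11.5]); the cube at (9.5, 13.5) does not reach this height (z outside [6.5, 11]); After the difference (first − rest): the first operand is absent here, so nothing remains; the cube at (-3.5, 2) is present — its section is the full 15.5×27 rectangle; Combining (union): only the 15.5×27 cube at (-3.5, 2) is present, so the union is just that shape — 1 connected region. The outline is a single polygon with 4 vertices. Extrusion per mm of travel: 0.4 × 0.12 / (π × 0.875²) = 0.019956. Accumulating E over each segment gives final E = 1.6963.

G0 X-3.50 Y2.00 Z11.76
G1 X12.00 Y2.00 E0.3093
G1 X12.00 Y29.00 E0.8481
G1 X-3.50 Y29.00 E1.1575
G1 X-3.50 Y2.00 E1.6963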